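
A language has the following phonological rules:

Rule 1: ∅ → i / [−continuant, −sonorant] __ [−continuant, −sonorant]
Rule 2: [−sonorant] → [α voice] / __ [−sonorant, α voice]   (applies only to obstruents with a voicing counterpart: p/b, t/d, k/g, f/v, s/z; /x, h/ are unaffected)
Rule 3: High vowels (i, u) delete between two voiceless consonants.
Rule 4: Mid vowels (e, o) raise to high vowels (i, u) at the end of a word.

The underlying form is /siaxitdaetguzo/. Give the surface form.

Rule 1 (stop-cluster i-epenthesis): /t/ and /d/ form a stop–stop cluster, so [i] is inserted between them. /t/ and /g/ form a stop–stop cluster, so [i] is inserted between them. /siaxitdaetguzo/ → siaxitidaetiguzo.
Rule 2 (regressive voicing assimilation): no segment meets the environment; /siaxitidaetiguzo/ is unchanged.
Rule 3 (high vowel syncope): /i/ is a high vowel flanked by voiceless consonants /x/ and /t/, so it deletes. /siaxitidaetiguzo/ → siaxtidaetiguzo.
Rule 4 (final vowel raising): /o/ is a mid vowel in word-final position, so it raises to [u]. /siaxtidaetiguzo/ → siaxtidaetiguzu.

siaxtidaetiguzu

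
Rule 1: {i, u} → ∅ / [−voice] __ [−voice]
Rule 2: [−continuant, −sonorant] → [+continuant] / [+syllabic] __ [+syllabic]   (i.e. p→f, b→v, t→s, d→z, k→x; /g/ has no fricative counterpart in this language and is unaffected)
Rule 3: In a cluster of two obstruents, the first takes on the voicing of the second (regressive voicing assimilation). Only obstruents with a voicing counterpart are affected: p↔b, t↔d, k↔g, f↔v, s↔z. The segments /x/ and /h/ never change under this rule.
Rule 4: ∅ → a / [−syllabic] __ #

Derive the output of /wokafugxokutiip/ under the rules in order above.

Rule 1 (high vowel syncope): /u/ is a high vowel flanked by voiceless consonants /k/ and /t/, so it deletes. /wokafugxokutiip/ → wokafugxoktiip.
Rule 2 (intervocalic spirantization): /k/ is a stop between vowels /o/ and /a/, so it spirantizes to the fricative [x]. /wokafugxoktiip/ → woxafugxoktiip.
Rule 3 (regressive voicing assimilation): /g/ precedes the voiceless obstruent /x/, so it devoices to [k] by assimilation. /woxafugxoktiip/ → woxafukxoktiip.
Rule 4 (final a-epenthesis): the form ends in the consonant /p/, so [a] is inserted word-finally. /woxafukxoktiip/ → woxafukxoktiipa.

woxafukxoktiipa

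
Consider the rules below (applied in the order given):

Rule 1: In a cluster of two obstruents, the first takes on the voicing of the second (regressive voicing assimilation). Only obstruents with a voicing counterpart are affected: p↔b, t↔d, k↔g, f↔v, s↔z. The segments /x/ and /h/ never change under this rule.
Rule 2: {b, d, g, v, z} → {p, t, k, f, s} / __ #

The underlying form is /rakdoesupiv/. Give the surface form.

Rule 1 (regressive voicing assimilation): /k/ precedes the voiced obstruent /d/, so it voices to [g] by assimilation. /rakdoesupiv/ → ragdoesupiv.
Rule 2 (final devoicing): /v/ is a voiced obstruent in word-final position, so it devoices to [f]. /ragdoesupiv/ → ragdoesupif.

ragdoesupif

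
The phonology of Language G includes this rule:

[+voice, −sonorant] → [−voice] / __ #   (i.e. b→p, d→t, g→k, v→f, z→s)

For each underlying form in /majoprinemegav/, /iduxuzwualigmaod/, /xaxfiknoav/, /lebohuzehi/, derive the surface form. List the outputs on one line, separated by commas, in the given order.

/majoprinemegav/: /v/ is a voiced obstruent in word-final position, so it devoices to [f]. → [majoprinemegaf].
/iduxuzwualigmaod/: /d/ is a voiced obstruent in word-final position, so it devoices to [t]. → [iduxuzwualigmaot].
/xaxfiknoav/: /v/ is a voiced obstruent in word-final position, so it devoices to [f]. → [xaxfiknoaf].
/lebohuzehi/: the rule's environment is not met; surfaces unchanged as [lebohuzehi].

majoprinemegaf, iduxuzwualigmaot, xaxfiknoaf, lebohuzehi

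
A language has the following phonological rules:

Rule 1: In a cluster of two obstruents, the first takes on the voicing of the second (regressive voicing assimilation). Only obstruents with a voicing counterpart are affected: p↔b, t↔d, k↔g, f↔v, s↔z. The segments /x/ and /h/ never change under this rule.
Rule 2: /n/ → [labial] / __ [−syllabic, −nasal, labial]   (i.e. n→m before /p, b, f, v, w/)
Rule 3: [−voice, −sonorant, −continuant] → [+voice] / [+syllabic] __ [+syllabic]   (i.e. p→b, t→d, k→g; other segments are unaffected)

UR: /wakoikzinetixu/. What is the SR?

wagoigzinedixu

Rule 1 (regressive voicing assimilation): /k/ precedes the voiced obstruent /z/, so it voices to [g] by assimilation. /wakoikzinetixu/ → wakoigzinetixu.
Rule 2 (nasal place assimilation): no segment meets the environment; /wakoigzinetixu/ is unchanged.
Rule 3 (intervocalic voicing): /k/ is a voiceless stop between vowels /a/ and /o/, so it voices to [g]. /t/ is a voiceless stop between vowels /e/ and /i/, so it voices to [d]. /wakoigzinetixu/ → wagoigzinedixu.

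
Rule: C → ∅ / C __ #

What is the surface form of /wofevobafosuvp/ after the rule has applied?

wofevobafosuv

/p/ is the second consonant of a word-final cluster /vp/, so it deletes.
Surface form: [wofevobafosuv].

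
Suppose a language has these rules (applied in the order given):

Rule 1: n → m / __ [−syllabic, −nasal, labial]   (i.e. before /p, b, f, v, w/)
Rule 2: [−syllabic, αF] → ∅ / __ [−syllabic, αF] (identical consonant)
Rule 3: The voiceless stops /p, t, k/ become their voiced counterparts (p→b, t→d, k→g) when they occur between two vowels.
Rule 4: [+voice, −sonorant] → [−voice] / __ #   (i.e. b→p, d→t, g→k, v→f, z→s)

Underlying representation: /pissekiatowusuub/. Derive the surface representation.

pisegiadowusuup

Rule 1 (nasal place assimilation): no segment meets the environment; /pissekiatowusuub/ is unchanged.
Rule 2 (degemination): /ss/ is a geminate; the first /s/ deletes. /pissekiatowusuub/ → pisekiatowusuub.
Rule 3 (intervocalic voicing): /k/ is a voiceless stop between vowels /e/ and /i/, so it voices to [g]. /t/ is a voiceless stop between vowels /a/ and /o/, so it voices to [d]. /pisekiatowusuub/ → pisegiadowusuub.
Rule 4 (final devoicing): /b/ is a voiced obstruent in word-final position, so it devoices to [p]. /pisegiadowusuub/ → pisegiadowusuup.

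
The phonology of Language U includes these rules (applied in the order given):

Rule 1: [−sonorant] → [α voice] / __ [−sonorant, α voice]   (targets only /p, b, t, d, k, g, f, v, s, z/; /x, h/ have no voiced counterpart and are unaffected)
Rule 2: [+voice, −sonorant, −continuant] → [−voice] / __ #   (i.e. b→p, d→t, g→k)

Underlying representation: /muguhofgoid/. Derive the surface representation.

muguhovgoit

Rule 1 (regressive voicing assimilation): /f/ precedes the voiced obstruent /g/, so it voices to [v] by assimilation. /muguhofgoid/ → muguhovgoid.
Rule 2 (final devoicing): /d/ is a voiced stop in word-final position, so it devoices to [t]. /muguhovgoid/ → muguhovgoit.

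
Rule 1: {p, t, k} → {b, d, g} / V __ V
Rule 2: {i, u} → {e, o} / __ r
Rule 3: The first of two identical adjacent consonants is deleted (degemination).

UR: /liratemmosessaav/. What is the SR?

lerademosesaav

Rule 1 (intervocalic voicing): /t/ is a voiceless stop between vowels /a/ and /e/, so it voices to [d]. /liratemmosessaav/ → lirademmosessaav.
Rule 2 (pre-rhotic lowering): /i/ is a high vowel immediately before /r/, so it lowers to [e]. /lirademmosessaav/ → lerademmosessaav.
Rule 3 (degemination): /mm/ is a geminate; the first /m/ deletes. /ss/ is a geminate; the first /s/ deletes. /lerademmosessaav/ → lerademosesaav.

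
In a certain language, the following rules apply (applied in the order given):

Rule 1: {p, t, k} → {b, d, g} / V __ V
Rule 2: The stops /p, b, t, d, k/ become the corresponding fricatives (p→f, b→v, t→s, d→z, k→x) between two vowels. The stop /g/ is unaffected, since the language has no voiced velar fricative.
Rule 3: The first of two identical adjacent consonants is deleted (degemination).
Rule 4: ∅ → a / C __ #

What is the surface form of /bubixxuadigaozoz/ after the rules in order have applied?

buvixuazigaozoza

Rule 1 (intervocalic voicing): no segment meets the environment; /bubixxuadigaozoz/ is unchanged.
Rule 2 (intervocalic spirantization): /b/ is a stop between vowels /u/ and /i/, so it spirantizes to the fricative [v]. /d/ is a stop between vowels /a/ and /i/, so it spirantizes to the fricative [z]. /bubixxuadigaozoz/ → buvixxuazigaozoz.
Rule 3 (degemination): /xx/ is a geminate; the first /x/ deletes. /buvixxuazigaozoz/ → buvixuazigaozoz.
Rule 4 (final a-epenthesis): the form ends in the consonant /z/, so [a] is inserted word-finally. /buvixuazigaozoz/ → buvixuazigaozoza.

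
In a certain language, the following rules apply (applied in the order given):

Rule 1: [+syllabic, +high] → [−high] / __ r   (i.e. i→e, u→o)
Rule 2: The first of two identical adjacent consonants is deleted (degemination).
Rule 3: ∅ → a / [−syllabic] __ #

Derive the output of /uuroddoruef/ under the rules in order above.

uorodoruefa

Rule 1 (pre-rhotic lowering): /u/ is a high vowel immediately before /r/, so it lowers to [o]. /uuroddoruef/ → uoroddoruef.
Rule 2 (degemination): /dd/ is a geminate; the first /d/ deletes. /uoroddoruef/ → uorodoruef.
Rule 3 (final a-epenthesis): the form ends in the consonant /f/, so [a] is inserted word-finally. /uorodoruef/ → uorodoruefa.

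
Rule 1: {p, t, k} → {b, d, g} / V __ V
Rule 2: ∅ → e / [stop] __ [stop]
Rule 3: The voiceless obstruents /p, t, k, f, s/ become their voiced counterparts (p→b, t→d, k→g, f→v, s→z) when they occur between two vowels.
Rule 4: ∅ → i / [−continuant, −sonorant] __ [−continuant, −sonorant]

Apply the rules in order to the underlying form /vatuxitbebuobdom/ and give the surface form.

Rule 1 (intervocalic voicing): /t/ is a voiceless stop between vowels /a/ and /u/, so it voices to [d]. /vatuxitbebuobdom/ → vaduxitbebuobdom.
Rule 2 (stop-cluster e-epenthesis): /t/ and /b/ form a stop–stop cluster, so [e] is inserted between them. /b/ and /d/ form a stop–stop cluster, so [e] is inserted between them. /vaduxitbebuobdom/ → vaduxitebebuobedom.
Rule 3 (intervocalic voicing): /t/ is a voiceless obstruent between vowels /i/ and /e/, so it voices to [d]. /vaduxitebebuobedom/ → vaduxidebebuobedom.
Rule 4 (stop-cluster i-epenthesis): no segment meets the environment; /vaduxidebebuobedom/ is unchanged.

vaduxidebebuobedom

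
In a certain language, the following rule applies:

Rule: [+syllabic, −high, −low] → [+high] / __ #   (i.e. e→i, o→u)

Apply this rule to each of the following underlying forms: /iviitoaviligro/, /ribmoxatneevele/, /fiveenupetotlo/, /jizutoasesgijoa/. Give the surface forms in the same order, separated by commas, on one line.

iviitoaviligru, ribmoxatneeveli, fiveenupetotlu, jizutoasesgijoa

/iviitoaviligro/: /o/ is a mid vowel in word-final position, so it raises to [u]. → [iviitoaviligru].
/ribmoxatneevele/: /e/ is a mid vowel in word-final position, so it raises to [i]. → [ribmoxatneeveli].
/fiveenupetotlo/: /o/ is a mid vowel in word-final position, so it raises to [u]. → [fiveenupetotlu].
/jizutoasesgijoa/: the rule's environment is not met; surfaces unchanged as [jizutoasesgijoa].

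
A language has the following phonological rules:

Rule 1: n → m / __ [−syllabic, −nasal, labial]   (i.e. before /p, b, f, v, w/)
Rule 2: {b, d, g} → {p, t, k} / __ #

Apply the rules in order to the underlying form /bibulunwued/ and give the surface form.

Rule 1 (nasal place assimilation): /n/ precedes the labial consonant /w/, so it assimilates in place to [m]. /bibulunwued/ → bibulumwued.
Rule 2 (final devoicing): /d/ is a voiced stop in word-final position, so it devoices to [t]. /bibulumwued/ → bibulumwuet.

bibulumwuet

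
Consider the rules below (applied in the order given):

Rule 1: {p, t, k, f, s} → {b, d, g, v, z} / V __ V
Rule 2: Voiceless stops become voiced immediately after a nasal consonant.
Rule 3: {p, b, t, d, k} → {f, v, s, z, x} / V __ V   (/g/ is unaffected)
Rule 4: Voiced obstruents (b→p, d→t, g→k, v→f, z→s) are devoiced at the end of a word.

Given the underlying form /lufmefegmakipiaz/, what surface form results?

lufmevegmagivias

Rule 1 (intervocalic voicing): /f/ is a voiceless obstruent between vowels /e/ and /e/, so it voices to [v]. /k/ is a voiceless obstruent between vowels /a/ and /i/, so it voices to [g]. /p/ is a voiceless obstruent between vowels /i/ and /i/, so it voices to [b]. /lufmefegmakipiaz/ → lufmevegmagibiaz.
Rule 2 (post-nasal voicing): no segment meets the environment; /lufmevegmagibiaz/ is unchanged.
Rule 3 (intervocalic spirantization): /b/ is a stop between vowels /i/ and /i/, so it spirantizes to the fricative [v]. /lufmevegmagibiaz/ → lufmevegmagiviaz.
Rule 4 (final devoicing): /z/ is a voiced obstruent in word-final position, so it devoices to [s]. /lufmevegmagiviaz/ → lufmevegmagivias.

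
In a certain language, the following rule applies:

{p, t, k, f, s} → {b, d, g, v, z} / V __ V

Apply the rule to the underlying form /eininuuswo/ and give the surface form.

No segment of /eininuuswo/ meets the structural description of the rule, so the form surfaces unchanged.

eininuuswo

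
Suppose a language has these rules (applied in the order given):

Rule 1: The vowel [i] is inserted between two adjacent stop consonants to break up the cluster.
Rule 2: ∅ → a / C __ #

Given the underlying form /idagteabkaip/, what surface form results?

idagiteabikaipa

Rule 1 (stop-cluster i-epenthesis): /g/ and /t/ form a stop–stop cluster, so [i] is inserted between them. /b/ and /k/ form a stop–stop cluster, so [i] is inserted between them. /idagteabkaip/ → idagiteabikaip.
Rule 2 (final a-epenthesis): the form ends in the consonant /p/, so [a] is inserted word-finally. /idagiteabikaip/ → idagiteabikaipa.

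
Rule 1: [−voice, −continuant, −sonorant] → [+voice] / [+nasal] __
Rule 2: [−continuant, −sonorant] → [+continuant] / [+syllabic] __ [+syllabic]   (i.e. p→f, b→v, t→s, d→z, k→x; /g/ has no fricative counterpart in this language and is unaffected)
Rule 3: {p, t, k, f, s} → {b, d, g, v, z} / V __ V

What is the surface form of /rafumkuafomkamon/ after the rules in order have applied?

Rule 1 (post-nasal voicing): /k/ is a voiceless stop immediately after the nasal /m/, so it voices to [g]. /k/ is a voiceless stop immediately after the nasal /m/, so it voices to [g]. /rafumkuafomkamon/ → rafumguafomgamon.
Rule 2 (intervocalic spirantization): no segment meets the environment; /rafumguafomgamon/ is unchanged.
Rule 3 (intervocalic voicing): /f/ is a voiceless obstruent between vowels /a/ and /u/, so it voices to [v]. /f/ is a voiceless obstruent between vowels /a/ and /o/, so it voices to [v]. /rafumguafomgamon/ → ravumguavomgamon.

ravumguavomgamon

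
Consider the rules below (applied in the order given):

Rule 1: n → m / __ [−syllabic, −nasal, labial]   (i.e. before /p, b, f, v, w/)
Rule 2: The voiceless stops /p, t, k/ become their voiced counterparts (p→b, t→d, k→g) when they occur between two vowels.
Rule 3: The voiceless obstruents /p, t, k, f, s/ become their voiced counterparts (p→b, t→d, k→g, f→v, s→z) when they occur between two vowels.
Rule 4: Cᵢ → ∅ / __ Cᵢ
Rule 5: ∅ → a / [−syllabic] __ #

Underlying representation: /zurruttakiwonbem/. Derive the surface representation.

zurutagiwombema

Rule 1 (nasal place assimilation): /n/ precedes the labial consonant /b/, so it assimilates in place to [m]. /zurruttakiwonbem/ → zurruttakiwombem.
Rule 2 (intervocalic voicing): /k/ is a voiceless stop between vowels /a/ and /i/, so it voices to [g]. /zurruttakiwombem/ → zurruttagiwombem.
Rule 3 (intervocalic voicing): no segment meets the environment; /zurruttagiwombem/ is unchanged.
Rule 4 (degemination): /rr/ is a geminate; the first /r/ deletes. /tt/ is a geminate; the first /t/ deletes. /zurruttagiwombem/ → zurutagiwombem.
Rule 5 (final a-epenthesis): the form ends in the consonant /m/, so [a] is inserted word-finally. /zurutagiwombem/ → zurutagiwombema.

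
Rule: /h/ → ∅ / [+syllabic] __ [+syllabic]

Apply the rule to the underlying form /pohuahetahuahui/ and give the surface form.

pouaetauaui

/h/ occurs between vowels /o/ and /u/, so it deletes.
/h/ occurs between vowels /a/ and /e/, so it deletes.
/h/ occurs between vowels /a/ and /u/, so it deletes.
/h/ occurs between vowels /a/ and /u/, so it deletes.
Surface form: [pouaetauaui].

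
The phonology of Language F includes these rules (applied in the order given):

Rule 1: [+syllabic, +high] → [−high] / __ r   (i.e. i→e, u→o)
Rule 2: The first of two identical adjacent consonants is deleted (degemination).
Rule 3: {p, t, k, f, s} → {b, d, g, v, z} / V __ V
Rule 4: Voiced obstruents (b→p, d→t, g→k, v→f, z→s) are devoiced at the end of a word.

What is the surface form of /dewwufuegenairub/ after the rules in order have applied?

dewuvuegenaerup

Rule 1 (pre-rhotic lowering): /i/ is a high vowel immediately before /r/, so it lowers to [e]. /dewwufuegenairub/ → dewwufuegenaerub.
Rule 2 (degemination): /ww/ is a geminate; the first /w/ deletes. /dewwufuegenaerub/ → dewufuegenaerub.
Rule 3 (intervocalic voicing): /f/ is a voiceless obstruent between vowels /u/ and /u/, so it voices to [v]. /dewufuegenaerub/ → dewuvuegenaerub.
Rule 4 (final devoicing): /b/ is a voiced obstruent in word-final position, so it devoices to [p]. /dewuvuegenaerub/ → dewuvuegenaerup.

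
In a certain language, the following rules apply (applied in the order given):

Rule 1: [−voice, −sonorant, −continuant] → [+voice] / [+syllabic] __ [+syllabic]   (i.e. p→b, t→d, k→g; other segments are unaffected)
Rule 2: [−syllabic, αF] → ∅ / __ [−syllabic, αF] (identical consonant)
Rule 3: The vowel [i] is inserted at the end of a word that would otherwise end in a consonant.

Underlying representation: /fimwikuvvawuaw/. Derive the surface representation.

fimwiguvawuawi

Rule 1 (intervocalic voicing): /k/ is a voiceless stop between vowels /i/ and /u/, so it voices to [g]. /fimwikuvvawuaw/ → fimwiguvvawuaw.
Rule 2 (degemination): /vv/ is a geminate; the first /v/ deletes. /fimwiguvvawuaw/ → fimwiguvawuaw.
Rule 3 (final i-epenthesis): the form ends in the consonant /w/, so [i] is inserted word-finally. /fimwiguvawuaw/ → fimwiguvawuawi.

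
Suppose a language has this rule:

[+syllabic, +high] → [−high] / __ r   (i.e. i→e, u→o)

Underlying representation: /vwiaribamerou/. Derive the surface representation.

vwiaribamerou

No segment of /vwiaribamerou/ meets the structural description of the rule, so the form surfaces unchanged.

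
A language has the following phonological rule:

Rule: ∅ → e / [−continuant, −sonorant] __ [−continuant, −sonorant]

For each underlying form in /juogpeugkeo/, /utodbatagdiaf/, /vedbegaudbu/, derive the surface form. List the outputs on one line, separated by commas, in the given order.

juogepeugekeo, utodebatagediaf, vedebegaudebu

/juogpeugkeo/: /g/ and /p/ form a stop–stop cluster, so [e] is inserted between them. /g/ and /k/ form a stop–stop cluster, so [e] is inserted between them. → [juogepeugekeo].
/utodbatagdiaf/: /d/ and /b/ form a stop–stop cluster, so [e] is inserted between them. /g/ and /d/ form a stop–stop cluster, so [e] is inserted between them. → [utodebatagediaf].
/vedbegaudbu/: /d/ and /b/ form a stop–stop cluster, so [e] is inserted between them. /d/ and /b/ form a stop–stop cluster, so [e] is inserted between them. → [vedebegaudebu].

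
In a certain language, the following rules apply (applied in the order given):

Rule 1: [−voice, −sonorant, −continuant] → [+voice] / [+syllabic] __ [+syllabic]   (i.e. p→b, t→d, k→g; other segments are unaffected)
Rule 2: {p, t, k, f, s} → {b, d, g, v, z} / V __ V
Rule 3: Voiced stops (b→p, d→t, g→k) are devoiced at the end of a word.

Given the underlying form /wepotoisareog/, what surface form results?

Rule 1 (intervocalic voicing): /p/ is a voiceless stop between vowels /e/ and /o/, so it voices to [b]. /t/ is a voiceless stop between vowels /o/ and /o/, so it voices to [d]. /wepotoisareog/ → webodoisareog.
Rule 2 (intervocalic voicing): /s/ is a voiceless obstruent between vowels /i/ and /a/, so it voices to [z]. /webodoisareog/ → webodoizareog.
Rule 3 (final devoicing): /g/ is a voiced stop in word-final position, so it devoices to [k]. /webodoizareog/ → webodoizareok.

webodoizareok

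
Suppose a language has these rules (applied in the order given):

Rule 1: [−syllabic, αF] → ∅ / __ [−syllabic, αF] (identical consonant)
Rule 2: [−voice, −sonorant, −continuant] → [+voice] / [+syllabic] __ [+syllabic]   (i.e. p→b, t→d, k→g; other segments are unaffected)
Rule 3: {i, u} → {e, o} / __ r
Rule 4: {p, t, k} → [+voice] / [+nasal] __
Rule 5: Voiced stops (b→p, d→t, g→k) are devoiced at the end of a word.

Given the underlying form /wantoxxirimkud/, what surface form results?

Rule 1 (degemination): /xx/ is a geminate; the first /x/ deletes. /wantoxxirimkud/ → wantoxirimkud.
Rule 2 (intervocalic voicing): no segment meets the environment; /wantoxirimkud/ is unchanged.
Rule 3 (pre-rhotic lowering): /i/ is a high vowel immediately before /r/, so it lowers to [e]. /wantoxirimkud/ → wantoxerimkud.
Rule 4 (post-nasal voicing): /t/ is a voiceless stop immediately after the nasal /n/, so it voices to [d]. /k/ is a voiceless stop immediately after the nasal /m/, so it voices to [g]. /wantoxerimkud/ → wandoxerimgud.
Rule 5 (final devoicing): /d/ is a voiced stop in word-final position, so it devoices to [t]. /wandoxerimgud/ → wandoxerimgut.

wandoxerimgut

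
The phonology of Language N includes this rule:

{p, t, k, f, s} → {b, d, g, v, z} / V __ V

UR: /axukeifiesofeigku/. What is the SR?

axugeiviezoveigku

/k/ is a voiceless obstruent between vowels /u/ and /e/, so it voices to [g].
/f/ is a voiceless obstruent between vowels /i/ and /i/, so it voices to [v].
/s/ is a voiceless obstruent between vowels /e/ and /o/, so it voices to [z].
/f/ is a voiceless obstruent between vowels /o/ and /e/, so it voices to [v].
Surface form: [axugeiviezoveigku].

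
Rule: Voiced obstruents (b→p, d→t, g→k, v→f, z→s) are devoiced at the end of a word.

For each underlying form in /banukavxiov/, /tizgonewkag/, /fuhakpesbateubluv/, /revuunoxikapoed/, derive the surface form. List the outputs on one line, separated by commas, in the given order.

banukavxiof, tizgonewkak, fuhakpesbateubluf, revuunoxikapoet

/banukavxiov/: /v/ is a voiced obstruent in word-final position, so it devoices to [f]. → [banukavxiof].
/tizgonewkag/: /g/ is a voiced obstruent in word-final position, so it devoices to [k]. → [tizgonewkak].
/fuhakpesbateubluv/: /v/ is a voiced obstruent in word-final position, so it devoices to [f]. → [fuhakpesbateubluf].
/revuunoxikapoed/: /d/ is a voiced obstruent in word-final position, so it devoices to [t]. → [revuunoxikapoet].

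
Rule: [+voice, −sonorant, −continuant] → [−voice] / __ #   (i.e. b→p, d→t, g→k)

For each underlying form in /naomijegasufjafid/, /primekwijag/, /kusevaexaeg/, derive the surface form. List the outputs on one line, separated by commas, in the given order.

/naomijegasufjafid/: /d/ is a voiced stop in word-final position, so it devoices to [t]. → [naomijegasufjafit].
/primekwijag/: /g/ is a voiced stop in word-final position, so it devoices to [k]. → [primekwijak].
/kusevaexaeg/: /g/ is a voiced stop in word-final position, so it devoices to [k]. → [kusevaexaek].

naomijegasufjafit, primekwijak, kusevaexaek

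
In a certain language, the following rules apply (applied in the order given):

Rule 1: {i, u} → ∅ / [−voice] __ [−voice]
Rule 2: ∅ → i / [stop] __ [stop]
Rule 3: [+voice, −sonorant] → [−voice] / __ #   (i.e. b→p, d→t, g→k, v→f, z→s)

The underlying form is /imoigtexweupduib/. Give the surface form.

Rule 1 (high vowel syncope): no segment meets the environment; /imoigtexweupduib/ is unchanged.
Rule 2 (stop-cluster i-epenthesis): /g/ and /t/ form a stop–stop cluster, so [i] is inserted between them. /p/ and /d/ form a stop–stop cluster, so [i] is inserted between them. /imoigtexweupduib/ → imoigitexweupiduib.
Rule 3 (final devoicing): /b/ is a voiced obstruent in word-final position, so it devoices to [p]. /imoigitexweupiduib/ → imoigitexweupiduip.

imoigitexweupiduip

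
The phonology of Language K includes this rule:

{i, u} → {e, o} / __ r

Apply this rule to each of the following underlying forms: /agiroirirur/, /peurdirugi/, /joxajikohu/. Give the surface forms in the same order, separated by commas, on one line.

/agiroirirur/: /i/ is a high vowel immediately before /r/, so it lowers to [e]. /i/ is a high vowel immediately before /r/, so it lowers to [e]. /i/ is a high vowel immediately before /r/, so it lowers to [e]. /u/ is a high vowel immediately before /r/, so it lowers to [o]. → [ageroereror].
/peurdirugi/: /u/ is a high vowel immediately before /r/, so it lowers to [o]. /i/ is a high vowel immediately before /r/, so it lowers to [e]. → [peorderugi].
/joxajikohu/: the rule's environment is not met; surfaces unchanged as [joxajikohu].

ageroereror, peorderugi, joxajikohu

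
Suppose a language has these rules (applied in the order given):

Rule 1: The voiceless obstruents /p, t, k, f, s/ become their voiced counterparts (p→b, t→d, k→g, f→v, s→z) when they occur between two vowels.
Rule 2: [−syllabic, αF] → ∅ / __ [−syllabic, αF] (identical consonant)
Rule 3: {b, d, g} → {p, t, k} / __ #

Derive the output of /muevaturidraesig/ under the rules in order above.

Rule 1 (intervocalic voicing): /t/ is a voiceless obstruent between vowels /a/ and /u/, so it voices to [d]. /s/ is a voiceless obstruent between vowels /e/ and /i/, so it voices to [z]. /muevaturidraesig/ → muevaduridraezig.
Rule 2 (degemination): no segment meets the environment; /muevaduridraezig/ is unchanged.
Rule 3 (final devoicing): /g/ is a voiced stop in word-final position, so it devoices to [k]. /muevaduridraezig/ → muevaduridraezik.

muevaduridraezik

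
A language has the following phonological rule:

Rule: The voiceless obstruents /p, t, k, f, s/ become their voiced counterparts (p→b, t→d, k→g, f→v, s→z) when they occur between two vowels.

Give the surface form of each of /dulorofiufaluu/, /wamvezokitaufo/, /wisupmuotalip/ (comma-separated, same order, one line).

/dulorofiufaluu/: /f/ is a voiceless obstruent between vowels /o/ and /i/, so it voices to [v]. /f/ is a voiceless obstruent between vowels /u/ and /a/, so it voices to [v]. → [duloroviuvaluu].
/wamvezokitaufo/: /k/ is a voiceless obstruent between vowels /o/ and /i/, so it voices to [g]. /t/ is a voiceless obstruent between vowels /i/ and /a/, so it voices to [d]. /f/ is a voiceless obstruent between vowels /u/ and /o/, so it voices to [v]. → [wamvezogidauvo].
/wisupmuotalip/: /s/ is a voiceless obstruent between vowels /i/ and /u/, so it voices to [z]. /t/ is a voiceless obstruent between vowels /o/ and /a/, so it voices to [d]. → [wizupmuodalip].

duloroviuvaluu, wamvezogidauvo, wizupmuodalip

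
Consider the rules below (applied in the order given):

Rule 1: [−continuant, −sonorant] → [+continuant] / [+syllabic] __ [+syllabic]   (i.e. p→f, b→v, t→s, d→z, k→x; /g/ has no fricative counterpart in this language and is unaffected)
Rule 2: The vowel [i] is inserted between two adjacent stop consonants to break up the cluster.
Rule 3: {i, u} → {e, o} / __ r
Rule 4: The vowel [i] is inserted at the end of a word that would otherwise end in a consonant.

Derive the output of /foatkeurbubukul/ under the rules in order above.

Rule 1 (intervocalic spirantization): /b/ is a stop between vowels /u/ and /u/, so it spirantizes to the fricative [v]. /k/ is a stop between vowels /u/ and /u/, so it spirantizes to the fricative [x]. /foatkeurbubukul/ → foatkeurbuvuxul.
Rule 2 (stop-cluster i-epenthesis): /t/ and /k/ form a stop–stop cluster, so [i] is inserted between them. /foatkeurbuvuxul/ → foatikeurbuvuxul.
Rule 3 (pre-rhotic lowering): /u/ is a high vowel immediately before /r/, so it lowers to [o]. /foatikeurbuvuxul/ → foatikeorbuvuxul.
Rule 4 (final i-epenthesis): the form ends in the consonant /l/, so [i] is inserted word-finally. /foatikeorbuvuxul/ → foatikeorbuvuxuli.

foatikeorbuvuxuli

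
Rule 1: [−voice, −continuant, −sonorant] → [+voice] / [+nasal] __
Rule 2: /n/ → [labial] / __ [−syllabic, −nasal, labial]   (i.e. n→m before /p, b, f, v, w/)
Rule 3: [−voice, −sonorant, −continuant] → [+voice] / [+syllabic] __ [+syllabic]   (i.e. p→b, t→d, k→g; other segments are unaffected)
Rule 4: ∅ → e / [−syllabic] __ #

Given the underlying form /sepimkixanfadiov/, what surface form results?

Rule 1 (post-nasal voicing): /k/ is a voiceless stop immediately after the nasal /m/, so it voices to [g]. /sepimkixanfadiov/ → sepimgixanfadiov.
Rule 2 (nasal place assimilation): /n/ precedes the labial consonant /f/, so it assimilates in place to [m]. /sepimgixanfadiov/ → sepimgixamfadiov.
Rule 3 (intervocalic voicing): /p/ is a voiceless stop between vowels /e/ and /i/, so it voices to [b]. /sepimgixamfadiov/ → sebimgixamfadiov.
Rule 4 (final e-epenthesis): the form ends in the consonant /v/, so [e] is inserted word-finally. /sebimgixamfadiov/ → sebimgixamfadiove.

sebimgixamfadiove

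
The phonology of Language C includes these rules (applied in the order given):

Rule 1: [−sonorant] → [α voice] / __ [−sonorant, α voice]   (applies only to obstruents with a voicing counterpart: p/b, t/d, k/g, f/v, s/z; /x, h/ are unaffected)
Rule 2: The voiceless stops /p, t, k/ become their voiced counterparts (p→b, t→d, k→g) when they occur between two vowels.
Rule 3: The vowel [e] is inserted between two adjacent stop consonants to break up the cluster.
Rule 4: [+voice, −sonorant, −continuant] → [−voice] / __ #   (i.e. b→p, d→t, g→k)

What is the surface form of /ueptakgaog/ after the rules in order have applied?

Rule 1 (regressive voicing assimilation): /k/ precedes the voiced obstruent /g/, so it voices to [g] by assimilation. /ueptakgaog/ → ueptaggaog.
Rule 2 (intervocalic voicing): no segment meets the environment; /ueptaggaog/ is unchanged.
Rule 3 (stop-cluster e-epenthesis): /p/ and /t/ form a stop–stop cluster, so [e] is inserted between them. /g/ and /g/ form a stop–stop cluster, so [e] is inserted between them. /ueptaggaog/ → uepetagegaog.
Rule 4 (final devoicing): /g/ is a voiced stop in word-final position, so it devoices to [k]. /uepetagegaog/ → uepetagegaok.

uepetagegaok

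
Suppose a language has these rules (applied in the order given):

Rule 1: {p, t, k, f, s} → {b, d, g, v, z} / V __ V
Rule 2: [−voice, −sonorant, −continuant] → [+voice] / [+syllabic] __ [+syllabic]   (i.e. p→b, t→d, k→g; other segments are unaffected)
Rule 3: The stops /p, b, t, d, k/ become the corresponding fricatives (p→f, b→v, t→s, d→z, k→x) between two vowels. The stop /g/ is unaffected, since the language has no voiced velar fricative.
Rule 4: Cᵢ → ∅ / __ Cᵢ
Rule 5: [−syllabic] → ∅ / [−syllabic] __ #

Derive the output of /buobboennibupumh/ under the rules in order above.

Rule 1 (intervocalic voicing): /p/ is a voiceless obstruent between vowels /u/ and /u/, so it voices to [b]. /buobboennibupumh/ → buobboennibubumh.
Rule 2 (intervocalic voicing): no segment meets the environment; /buobboennibubumh/ is unchanged.
Rule 3 (intervocalic spirantization): /b/ is a stop between vowels /i/ and /u/, so it spirantizes to the fricative [v]. /b/ is a stop between vowels /u/ and /u/, so it spirantizes to the fricative [v]. /buobboennibubumh/ → buobboennivuvumh.
Rule 4 (degemination): /bb/ is a geminate; the first /b/ deletes. /nn/ is a geminate; the first /n/ deletes. /buobboennivuvumh/ → buoboenivuvumh.
Rule 5 (final cluster simplification): /h/ is the second consonant of a word-final cluster /mh/, so it deletes. /buoboenivuvumh/ → buoboenivuvum.

buoboenivuvum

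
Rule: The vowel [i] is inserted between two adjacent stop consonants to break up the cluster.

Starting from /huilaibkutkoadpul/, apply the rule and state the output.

huilaibikutikoadipul

/b/ and /k/ form a stop–stop cluster, so [i] is inserted between them.
/t/ and /k/ form a stop–stop cluster, so [i] is inserted between them.
/d/ and /p/ form a stop–stop cluster, so [i] is inserted between them.
Surface form: [huilaibikutikoadipul].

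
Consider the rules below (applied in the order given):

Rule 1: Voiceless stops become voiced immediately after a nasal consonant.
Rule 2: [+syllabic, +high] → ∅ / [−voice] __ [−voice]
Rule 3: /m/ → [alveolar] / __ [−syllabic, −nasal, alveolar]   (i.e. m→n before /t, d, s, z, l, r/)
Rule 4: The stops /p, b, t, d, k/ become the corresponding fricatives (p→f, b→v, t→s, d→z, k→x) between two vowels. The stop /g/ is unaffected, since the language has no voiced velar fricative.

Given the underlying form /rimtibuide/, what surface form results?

rindivuize

Rule 1 (post-nasal voicing): /t/ is a voiceless stop immediately after the nasal /m/, so it voices to [d]. /rimtibuide/ → rimdibuide.
Rule 2 (high vowel syncope): no segment meets the environment; /rimdibuide/ is unchanged.
Rule 3 (nasal place assimilation): /m/ precedes the alveolar consonant /d/, so it assimilates in place to [n]. /rimdibuide/ → rindibuide.
Rule 4 (intervocalic spirantization): /b/ is a stop between vowels /i/ and /u/, so it spirantizes to the fricative [v]. /d/ is a stop between vowels /i/ and /e/, so it spirantizes to the fricative [z]. /rindibuide/ → rindivuize.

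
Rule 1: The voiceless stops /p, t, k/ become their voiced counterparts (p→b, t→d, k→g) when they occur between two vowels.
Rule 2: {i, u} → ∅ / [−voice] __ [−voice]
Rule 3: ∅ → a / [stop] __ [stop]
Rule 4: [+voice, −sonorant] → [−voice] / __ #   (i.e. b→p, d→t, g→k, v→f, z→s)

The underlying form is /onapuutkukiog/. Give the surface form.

Rule 1 (intervocalic voicing): /p/ is a voiceless stop between vowels /a/ and /u/, so it voices to [b]. /k/ is a voiceless stop between vowels /u/ and /i/, so it voices to [g]. /onapuutkukiog/ → onabuutkugiog.
Rule 2 (high vowel syncope): no segment meets the environment; /onabuutkugiog/ is unchanged.
Rule 3 (stop-cluster a-epenthesis): /t/ and /k/ form a stop–stop cluster, so [a] is inserted between them. /onabuutkugiog/ → onabuutakugiog.
Rule 4 (final devoicing): /g/ is a voiced obstruent in word-final position, so it devoices to [k]. /onabuutakugiog/ → onabuutakugiok.

onabuutakugiok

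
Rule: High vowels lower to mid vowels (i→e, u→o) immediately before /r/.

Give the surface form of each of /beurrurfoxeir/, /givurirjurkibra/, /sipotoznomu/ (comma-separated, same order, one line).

beorrorfoxeer, givorerjorkibra, sipotoznomu

/beurrurfoxeir/: /u/ is a high vowel immediately before /r/, so it lowers to [o]. /u/ is a high vowel immediately before /r/, so it lowers to [o]. /i/ is a high vowel immediately before /r/, so it lowers to [e]. → [beorrorfoxeer].
/givurirjurkibra/: /u/ is a high vowel immediately before /r/, so it lowers to [o]. /i/ is a high vowel immediately before /r/, so it lowers to [e]. /u/ is a high vowel immediately before /r/, so it lowers to [o]. → [givorerjorkibra].
/sipotoznomu/: the rule's environment is not met; surfaces unchanged as [sipotoznomu].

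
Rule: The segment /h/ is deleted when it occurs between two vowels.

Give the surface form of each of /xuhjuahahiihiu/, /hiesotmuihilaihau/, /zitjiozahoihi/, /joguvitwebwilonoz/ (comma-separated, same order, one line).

/xuhjuahahiihiu/: /h/ occurs between vowels /a/ and /a/, so it deletes. /h/ occurs between vowels /a/ and /i/, so it deletes. /h/ occurs between vowels /i/ and /i/, so it deletes. → [xuhjuaaiiiu].
/hiesotmuihilaihau/: /h/ occurs between vowels /i/ and /i/, so it deletes. /h/ occurs between vowels /i/ and /a/, so it deletes. → [hiesotmuiilaiau].
/zitjiozahoihi/: /h/ occurs between vowels /a/ and /o/, so it deletes. /h/ occurs between vowels /i/ and /i/, so it deletes. → [zitjiozaoii].
/joguvitwebwilonoz/: the rule's environment is not met; surfaces unchanged as [joguvitwebwilonoz].

xuhjuaaiiiu, hiesotmuiilaiau, zitjiozaoii, joguvitwebwilonoz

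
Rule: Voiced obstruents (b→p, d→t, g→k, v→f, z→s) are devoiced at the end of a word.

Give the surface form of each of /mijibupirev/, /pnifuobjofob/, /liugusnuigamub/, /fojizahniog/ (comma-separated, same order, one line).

mijibupiref, pnifuobjofop, liugusnuigamup, fojizahniok

/mijibupirev/: /v/ is a voiced obstruent in word-final position, so it devoices to [f]. → [mijibupiref].
/pnifuobjofob/: /b/ is a voiced obstruent in word-final position, so it devoices to [p]. → [pnifuobjofop].
/liugusnuigamub/: /b/ is a voiced obstruent in word-final position, so it devoices to [p]. → [liugusnuigamup].
/fojizahniog/: /g/ is a voiced obstruent in word-final position, so it devoices to [k]. → [fojizahniok].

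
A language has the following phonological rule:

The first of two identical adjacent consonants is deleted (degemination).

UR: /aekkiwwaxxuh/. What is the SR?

/kk/ is a geminate; the first /k/ deletes.
/ww/ is a geminate; the first /w/ deletes.
/xx/ is a geminate; the first /x/ deletes.
Surface form: [aekiwaxuh].

aekiwaxuh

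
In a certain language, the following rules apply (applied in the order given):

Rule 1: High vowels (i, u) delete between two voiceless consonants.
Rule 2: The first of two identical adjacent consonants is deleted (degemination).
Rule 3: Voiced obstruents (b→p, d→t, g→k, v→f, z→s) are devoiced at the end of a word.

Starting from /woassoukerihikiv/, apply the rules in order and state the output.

Rule 1 (high vowel syncope): /i/ is a high vowel flanked by voiceless consonants /h/ and /k/, so it deletes. /woassoukerihikiv/ → woassoukerihkiv.
Rule 2 (degemination): /ss/ is a geminate; the first /s/ deletes. /woassoukerihkiv/ → woasoukerihkiv.
Rule 3 (final devoicing): /v/ is a voiced obstruent in word-final position, so it devoices to [f]. /woasoukerihkiv/ → woasoukerihkif.

woasoukerihkif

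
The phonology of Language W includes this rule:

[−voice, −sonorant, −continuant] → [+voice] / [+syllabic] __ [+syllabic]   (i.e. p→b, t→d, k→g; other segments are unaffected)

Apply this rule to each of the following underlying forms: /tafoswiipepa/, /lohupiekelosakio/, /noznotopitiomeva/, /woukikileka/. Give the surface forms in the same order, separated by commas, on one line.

/tafoswiipepa/: /p/ is a voiceless stop between vowels /i/ and /e/, so it voices to [b]. /p/ is a voiceless stop between vowels /e/ and /a/, so it voices to [b]. → [tafoswiibeba].
/lohupiekelosakio/: /p/ is a voiceless stop between vowels /u/ and /i/, so it voices to [b]. /k/ is a voiceless stop between vowels /e/ and /e/, so it voices to [g]. /k/ is a voiceless stop between vowels /a/ and /i/, so it voices to [g]. → [lohubiegelosagio].
/noznotopitiomeva/: /t/ is a voiceless stop between vowels /o/ and /o/, so it voices to [d]. /p/ is a voiceless stop between vowels /o/ and /i/, so it voices to [b]. /t/ is a voiceless stop between vowels /i/ and /i/, so it voices to [d]. → [noznodobidiomeva].
/woukikileka/: /k/ is a voiceless stop between vowels /u/ and /i/, so it voices to [g]. /k/ is a voiceless stop between vowels /i/ and /i/, so it voices to [g]. /k/ is a voiceless stop between vowels /e/ and /a/, so it voices to [g]. → [wougigilega].

tafoswiibeba, lohubiegelosagio, noznodobidiomeva, wougigilega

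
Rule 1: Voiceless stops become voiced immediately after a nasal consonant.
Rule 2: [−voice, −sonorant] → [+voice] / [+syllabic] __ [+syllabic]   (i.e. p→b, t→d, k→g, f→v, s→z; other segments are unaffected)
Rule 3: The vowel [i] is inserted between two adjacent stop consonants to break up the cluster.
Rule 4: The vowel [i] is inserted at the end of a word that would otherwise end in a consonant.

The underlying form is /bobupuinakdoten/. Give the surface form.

bobubuinakidodeni

Rule 1 (post-nasal voicing): no segment meets the environment; /bobupuinakdoten/ is unchanged.
Rule 2 (intervocalic voicing): /p/ is a voiceless obstruent between vowels /u/ and /u/, so it voices to [b]. /t/ is a voiceless obstruent between vowels /o/ and /e/, so it voices to [d]. /bobupuinakdoten/ → bobubuinakdoden.
Rule 3 (stop-cluster i-epenthesis): /k/ and /d/ form a stop–stop cluster, so [i] is inserted between them. /bobubuinakdoden/ → bobubuinakidoden.
Rule 4 (final i-epenthesis): the form ends in the consonant /n/, so [i] is inserted word-finally. /bobubuinakidoden/ → bobubuinakidodeni.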